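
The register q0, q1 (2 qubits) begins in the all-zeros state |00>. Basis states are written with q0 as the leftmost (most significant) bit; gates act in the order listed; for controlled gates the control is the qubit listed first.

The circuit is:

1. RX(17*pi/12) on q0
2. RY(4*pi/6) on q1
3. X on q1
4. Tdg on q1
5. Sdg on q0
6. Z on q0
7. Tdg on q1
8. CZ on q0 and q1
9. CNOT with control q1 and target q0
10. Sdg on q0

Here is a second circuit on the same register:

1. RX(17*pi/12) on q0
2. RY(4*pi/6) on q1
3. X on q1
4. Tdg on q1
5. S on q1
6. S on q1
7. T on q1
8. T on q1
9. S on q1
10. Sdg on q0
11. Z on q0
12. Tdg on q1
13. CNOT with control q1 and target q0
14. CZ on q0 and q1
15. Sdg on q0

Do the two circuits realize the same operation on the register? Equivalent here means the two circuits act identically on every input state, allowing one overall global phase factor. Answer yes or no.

No — the two circuits implement different unitaries, even allowing a global phase.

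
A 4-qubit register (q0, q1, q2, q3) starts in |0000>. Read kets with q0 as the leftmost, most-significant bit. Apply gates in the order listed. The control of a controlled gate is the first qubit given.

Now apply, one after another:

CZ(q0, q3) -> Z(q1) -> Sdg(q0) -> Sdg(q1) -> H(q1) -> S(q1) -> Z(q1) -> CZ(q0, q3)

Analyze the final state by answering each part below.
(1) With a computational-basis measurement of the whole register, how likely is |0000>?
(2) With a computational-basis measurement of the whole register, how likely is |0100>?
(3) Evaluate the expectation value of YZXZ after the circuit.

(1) The probability of measuring |0000> is 1/2.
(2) Outcome |0100> occurs with probability 1/2.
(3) The observable YZXZ averages to 0.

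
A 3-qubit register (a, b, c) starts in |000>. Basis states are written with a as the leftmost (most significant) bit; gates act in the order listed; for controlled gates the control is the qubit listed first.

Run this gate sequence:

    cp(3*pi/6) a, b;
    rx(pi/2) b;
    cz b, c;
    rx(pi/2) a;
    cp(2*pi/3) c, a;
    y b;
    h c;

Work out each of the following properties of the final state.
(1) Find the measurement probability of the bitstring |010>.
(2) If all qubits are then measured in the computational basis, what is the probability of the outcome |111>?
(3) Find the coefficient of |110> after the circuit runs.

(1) Outcome |010> occurs with probability 1/8.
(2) The probability of measuring |111> is 1/8.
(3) |110> carries amplitude sqrt(2)/4 in the final state.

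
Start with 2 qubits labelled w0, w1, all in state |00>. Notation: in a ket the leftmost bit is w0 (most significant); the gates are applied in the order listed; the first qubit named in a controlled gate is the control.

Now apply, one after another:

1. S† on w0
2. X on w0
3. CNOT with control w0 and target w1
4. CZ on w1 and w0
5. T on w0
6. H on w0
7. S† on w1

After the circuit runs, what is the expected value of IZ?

In the final state, IZ has expectation -1.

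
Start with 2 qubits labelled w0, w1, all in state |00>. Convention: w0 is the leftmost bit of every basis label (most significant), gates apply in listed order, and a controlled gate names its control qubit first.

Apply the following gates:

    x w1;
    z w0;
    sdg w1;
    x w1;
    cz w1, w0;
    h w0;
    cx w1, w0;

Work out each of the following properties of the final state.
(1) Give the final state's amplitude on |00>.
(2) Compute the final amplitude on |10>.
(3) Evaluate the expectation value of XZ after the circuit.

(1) The amplitude on |00> is -sqrt(2)*I/2.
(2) The amplitude on |10> is -sqrt(2)*I/2.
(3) In the final state, XZ has expectation 1.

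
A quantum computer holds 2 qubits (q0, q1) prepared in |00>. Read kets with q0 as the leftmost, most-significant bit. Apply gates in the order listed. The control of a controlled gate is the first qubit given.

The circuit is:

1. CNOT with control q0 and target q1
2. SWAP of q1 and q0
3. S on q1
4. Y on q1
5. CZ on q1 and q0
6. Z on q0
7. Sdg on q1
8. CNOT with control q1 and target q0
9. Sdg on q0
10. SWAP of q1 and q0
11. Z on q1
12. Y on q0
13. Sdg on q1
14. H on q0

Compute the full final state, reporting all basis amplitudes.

The resulting statevector has amplitude 0 on |00>, -sqrt(2)*I/2 on |01>, 0 on |10>, -sqrt(2)*I/2 on |11>.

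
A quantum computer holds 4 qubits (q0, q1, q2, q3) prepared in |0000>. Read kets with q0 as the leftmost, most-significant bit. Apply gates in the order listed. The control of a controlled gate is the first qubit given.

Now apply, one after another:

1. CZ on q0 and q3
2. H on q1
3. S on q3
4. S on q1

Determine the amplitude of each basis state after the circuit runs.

The resulting statevector has amplitude sqrt(2)/2 on |0000>, sqrt(2)*I/2 on |0100>, and 0 on every other basis state.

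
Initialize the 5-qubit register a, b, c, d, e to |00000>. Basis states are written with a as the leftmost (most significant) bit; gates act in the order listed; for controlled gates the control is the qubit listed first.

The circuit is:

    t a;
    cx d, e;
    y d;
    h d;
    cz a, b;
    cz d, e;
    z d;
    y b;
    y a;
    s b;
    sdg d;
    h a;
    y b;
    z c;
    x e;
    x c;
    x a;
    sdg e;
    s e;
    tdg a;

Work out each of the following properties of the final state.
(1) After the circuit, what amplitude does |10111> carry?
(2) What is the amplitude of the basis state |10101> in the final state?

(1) The final state's coefficient on |10111> equals exp(3*I*pi/4)/2.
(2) The amplitude on |10101> is -exp(I*pi/4)/2.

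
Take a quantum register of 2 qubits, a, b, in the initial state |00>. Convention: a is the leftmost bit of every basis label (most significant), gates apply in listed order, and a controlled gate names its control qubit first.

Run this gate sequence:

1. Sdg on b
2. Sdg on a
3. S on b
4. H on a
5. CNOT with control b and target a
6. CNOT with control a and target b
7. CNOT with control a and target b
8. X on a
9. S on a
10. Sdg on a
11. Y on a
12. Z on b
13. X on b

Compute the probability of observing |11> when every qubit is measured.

The probability of measuring |11> is 1/2.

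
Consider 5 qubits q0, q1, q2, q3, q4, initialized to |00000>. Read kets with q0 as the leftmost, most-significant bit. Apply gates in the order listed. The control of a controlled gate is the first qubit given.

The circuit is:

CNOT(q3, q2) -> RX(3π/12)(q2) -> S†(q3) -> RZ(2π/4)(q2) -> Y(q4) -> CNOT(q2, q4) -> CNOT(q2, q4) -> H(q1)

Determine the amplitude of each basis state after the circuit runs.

The resulting statevector has amplitude sqrt(2*sqrt(2) + 4)*exp(I*pi/4)/4 on |00001>, sqrt(4 - 2*sqrt(2))*exp(I*pi/4)/4 on |00101>, sqrt(2*sqrt(2) + 4)*exp(I*pi/4)/4 on |01001>, sqrt(4 - 2*sqrt(2))*exp(I*pi/4)/4 on |01101>, and 0 on every other basis state. Key observation: gates 6-7 undo each other exactly, leaving only the rest of the circuit to track.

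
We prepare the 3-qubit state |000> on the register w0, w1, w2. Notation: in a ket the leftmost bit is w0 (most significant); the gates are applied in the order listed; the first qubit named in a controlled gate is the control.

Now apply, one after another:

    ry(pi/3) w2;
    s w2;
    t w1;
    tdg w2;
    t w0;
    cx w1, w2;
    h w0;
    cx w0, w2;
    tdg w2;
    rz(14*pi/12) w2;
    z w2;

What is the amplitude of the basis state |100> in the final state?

The amplitude on |100> is -sqrt(2)*exp(2*I*pi/3)/4.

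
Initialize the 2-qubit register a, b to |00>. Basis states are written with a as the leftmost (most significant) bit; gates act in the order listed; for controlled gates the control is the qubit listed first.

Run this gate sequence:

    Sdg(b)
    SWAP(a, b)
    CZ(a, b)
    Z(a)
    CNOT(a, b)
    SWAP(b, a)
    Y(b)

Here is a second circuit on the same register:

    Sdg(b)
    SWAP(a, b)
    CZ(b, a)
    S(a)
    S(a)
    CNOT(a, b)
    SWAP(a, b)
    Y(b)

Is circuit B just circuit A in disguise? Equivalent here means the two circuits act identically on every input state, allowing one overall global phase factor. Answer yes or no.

Yes: on every input state the two circuits agree up to one overall phase factor.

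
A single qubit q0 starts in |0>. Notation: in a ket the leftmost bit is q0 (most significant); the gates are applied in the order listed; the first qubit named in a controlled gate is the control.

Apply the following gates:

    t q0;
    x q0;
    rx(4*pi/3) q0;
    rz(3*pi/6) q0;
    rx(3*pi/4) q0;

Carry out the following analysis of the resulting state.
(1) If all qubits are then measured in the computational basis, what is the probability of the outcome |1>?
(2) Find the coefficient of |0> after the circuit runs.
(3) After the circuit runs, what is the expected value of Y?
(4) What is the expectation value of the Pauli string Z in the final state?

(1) Outcome |1> occurs with probability sqrt(2)/8 + 1/2.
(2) The final state's coefficient on |0> equals -sqrt(6 - 3*sqrt(2))*exp(I*pi/4)/4 + sqrt(sqrt(2) + 2)*exp(3*I*pi/4)/4.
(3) The expectation value of Y is -sqrt(2)/4.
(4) The expectation value of Z is -sqrt(2)/4.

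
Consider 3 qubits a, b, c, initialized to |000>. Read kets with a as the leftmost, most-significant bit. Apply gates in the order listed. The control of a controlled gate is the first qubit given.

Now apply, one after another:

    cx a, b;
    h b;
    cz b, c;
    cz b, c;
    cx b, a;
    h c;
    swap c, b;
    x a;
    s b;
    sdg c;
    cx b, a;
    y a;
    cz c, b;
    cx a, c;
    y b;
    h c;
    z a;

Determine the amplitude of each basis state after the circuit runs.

The final amplitudes are sqrt(2)/4 on |000>, -sqrt(2)/4 on |001>, sqrt(2)/4 on |010>, sqrt(2)/4 on |011>, -sqrt(2)*I/4 on |100>, sqrt(2)*I/4 on |101>, -sqrt(2)*I/4 on |110>, -sqrt(2)*I/4 on |111>.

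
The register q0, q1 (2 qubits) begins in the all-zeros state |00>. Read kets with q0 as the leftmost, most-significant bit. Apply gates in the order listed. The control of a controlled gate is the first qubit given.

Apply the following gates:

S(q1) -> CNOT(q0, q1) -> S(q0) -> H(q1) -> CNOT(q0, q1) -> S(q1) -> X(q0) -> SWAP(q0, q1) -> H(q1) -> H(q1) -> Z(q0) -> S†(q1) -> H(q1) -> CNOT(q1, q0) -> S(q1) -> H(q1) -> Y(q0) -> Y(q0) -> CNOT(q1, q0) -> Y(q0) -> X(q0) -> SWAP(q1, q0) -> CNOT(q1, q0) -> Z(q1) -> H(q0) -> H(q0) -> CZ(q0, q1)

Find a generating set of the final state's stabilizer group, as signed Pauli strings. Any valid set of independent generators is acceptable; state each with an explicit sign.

One valid set of independent stabilizer generators is +YI, -IZ (any independent generating set of the same group is equally correct). Key observation: gates 9-10 undo each other exactly, leaving only the rest of the circuit to track.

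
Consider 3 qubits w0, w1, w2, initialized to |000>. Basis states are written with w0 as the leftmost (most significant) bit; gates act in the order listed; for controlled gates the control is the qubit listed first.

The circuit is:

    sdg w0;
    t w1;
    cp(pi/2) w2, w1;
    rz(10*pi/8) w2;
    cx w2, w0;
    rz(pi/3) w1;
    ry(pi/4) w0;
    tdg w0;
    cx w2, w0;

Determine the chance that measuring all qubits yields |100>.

Outcome |100> occurs with probability 1/2 - sqrt(2)/4.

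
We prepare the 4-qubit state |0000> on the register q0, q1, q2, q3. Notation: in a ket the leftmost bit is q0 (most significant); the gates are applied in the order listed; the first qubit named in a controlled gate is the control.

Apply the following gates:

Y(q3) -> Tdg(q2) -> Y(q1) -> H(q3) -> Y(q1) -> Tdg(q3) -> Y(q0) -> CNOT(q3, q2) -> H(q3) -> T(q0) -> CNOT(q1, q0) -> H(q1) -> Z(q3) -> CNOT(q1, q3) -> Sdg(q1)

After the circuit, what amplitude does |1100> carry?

The amplitude on |1100> is -sqrt(2)*exp(3*I*pi/4)/4.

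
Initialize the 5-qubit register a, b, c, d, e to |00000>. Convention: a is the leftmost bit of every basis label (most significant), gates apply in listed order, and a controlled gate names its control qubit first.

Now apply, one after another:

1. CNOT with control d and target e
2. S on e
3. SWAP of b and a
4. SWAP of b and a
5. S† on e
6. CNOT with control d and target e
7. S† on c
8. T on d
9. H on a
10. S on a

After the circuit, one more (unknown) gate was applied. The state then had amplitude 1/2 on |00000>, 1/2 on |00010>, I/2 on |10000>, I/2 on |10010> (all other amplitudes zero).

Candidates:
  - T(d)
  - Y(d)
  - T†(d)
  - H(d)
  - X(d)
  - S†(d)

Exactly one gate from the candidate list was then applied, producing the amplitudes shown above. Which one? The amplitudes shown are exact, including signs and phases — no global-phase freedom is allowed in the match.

The unique candidate consistent with the amplitudes is H(d).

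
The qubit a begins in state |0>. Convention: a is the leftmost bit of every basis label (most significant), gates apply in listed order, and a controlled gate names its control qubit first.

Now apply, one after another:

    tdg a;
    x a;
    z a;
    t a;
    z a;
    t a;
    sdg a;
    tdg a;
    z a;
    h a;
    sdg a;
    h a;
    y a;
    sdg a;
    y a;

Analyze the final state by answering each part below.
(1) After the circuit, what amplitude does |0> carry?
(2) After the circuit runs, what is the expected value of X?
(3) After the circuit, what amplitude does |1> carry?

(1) The final state's coefficient on |0> equals (1 - I)*exp(3*I*pi/4)/2.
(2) The observable X averages to 1.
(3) The amplitude on |1> is (1 - I)*exp(3*I*pi/4)/2.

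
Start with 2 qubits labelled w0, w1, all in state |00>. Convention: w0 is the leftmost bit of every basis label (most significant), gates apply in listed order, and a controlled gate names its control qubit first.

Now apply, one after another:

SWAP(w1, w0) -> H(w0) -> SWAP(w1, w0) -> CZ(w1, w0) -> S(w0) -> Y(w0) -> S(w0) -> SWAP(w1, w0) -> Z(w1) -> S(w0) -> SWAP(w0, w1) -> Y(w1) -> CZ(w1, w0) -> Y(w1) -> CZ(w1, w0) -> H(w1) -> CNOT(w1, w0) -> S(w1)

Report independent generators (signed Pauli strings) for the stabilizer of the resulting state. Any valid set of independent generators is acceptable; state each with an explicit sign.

The stabilizer group can be generated by +XX, -ZZ, among other valid generating sets.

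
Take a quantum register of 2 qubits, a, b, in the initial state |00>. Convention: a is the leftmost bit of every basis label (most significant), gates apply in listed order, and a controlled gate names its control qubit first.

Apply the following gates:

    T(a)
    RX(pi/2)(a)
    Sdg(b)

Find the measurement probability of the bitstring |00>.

A full measurement returns |00> with probability 1/2.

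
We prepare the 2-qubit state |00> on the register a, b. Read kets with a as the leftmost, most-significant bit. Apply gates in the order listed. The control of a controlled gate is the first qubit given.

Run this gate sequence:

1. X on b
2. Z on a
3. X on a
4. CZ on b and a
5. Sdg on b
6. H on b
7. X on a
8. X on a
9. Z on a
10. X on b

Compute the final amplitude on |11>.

The final state's coefficient on |11> equals -sqrt(2)*I/2.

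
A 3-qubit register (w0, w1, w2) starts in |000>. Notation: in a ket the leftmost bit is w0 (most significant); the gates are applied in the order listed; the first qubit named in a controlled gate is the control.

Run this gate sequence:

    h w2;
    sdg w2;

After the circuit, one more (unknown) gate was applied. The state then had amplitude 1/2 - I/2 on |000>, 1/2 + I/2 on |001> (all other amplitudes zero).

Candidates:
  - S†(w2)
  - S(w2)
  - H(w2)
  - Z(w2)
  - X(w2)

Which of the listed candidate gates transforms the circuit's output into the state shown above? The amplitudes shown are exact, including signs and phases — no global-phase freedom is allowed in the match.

The unique candidate consistent with the amplitudes is H(w2).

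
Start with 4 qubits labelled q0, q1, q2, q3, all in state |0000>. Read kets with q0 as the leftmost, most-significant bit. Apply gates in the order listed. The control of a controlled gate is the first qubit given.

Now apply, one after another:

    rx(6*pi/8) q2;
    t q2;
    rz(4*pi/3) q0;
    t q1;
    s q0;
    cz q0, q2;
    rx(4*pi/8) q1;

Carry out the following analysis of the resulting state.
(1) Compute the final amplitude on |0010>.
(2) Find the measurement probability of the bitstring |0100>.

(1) The amplitude on |0010> is -sqrt(2*sqrt(2) + 4)*exp(I*pi/12)/4.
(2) Outcome |0100> occurs with probability 1/4 - sqrt(2)/8.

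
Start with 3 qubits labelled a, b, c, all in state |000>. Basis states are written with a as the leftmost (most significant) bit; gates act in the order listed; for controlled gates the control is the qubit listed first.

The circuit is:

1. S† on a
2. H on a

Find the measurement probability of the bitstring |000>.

A full measurement returns |000> with probability 1/2.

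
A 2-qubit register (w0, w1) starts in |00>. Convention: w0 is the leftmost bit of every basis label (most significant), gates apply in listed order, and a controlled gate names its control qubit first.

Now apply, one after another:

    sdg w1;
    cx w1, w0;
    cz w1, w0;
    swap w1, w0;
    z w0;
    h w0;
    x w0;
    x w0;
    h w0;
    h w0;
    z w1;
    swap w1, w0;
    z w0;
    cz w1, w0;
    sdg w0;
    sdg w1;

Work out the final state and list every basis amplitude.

The final amplitudes are sqrt(2)/2 on |00>, -sqrt(2)*I/2 on |01>, 0 on |10>, 0 on |11>. Key observation: steps 9-10 multiply out to the identity, so the circuit reduces to the remaining gates.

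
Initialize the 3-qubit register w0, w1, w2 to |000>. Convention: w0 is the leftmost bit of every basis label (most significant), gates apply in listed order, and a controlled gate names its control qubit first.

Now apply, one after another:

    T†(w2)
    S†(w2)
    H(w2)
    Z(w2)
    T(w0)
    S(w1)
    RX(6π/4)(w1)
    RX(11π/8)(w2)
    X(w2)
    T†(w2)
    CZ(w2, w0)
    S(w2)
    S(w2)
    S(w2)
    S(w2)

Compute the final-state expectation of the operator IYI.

The expectation value of IYI is 1. Key observation: the block from step 12 through step 15 cancels to the identity and can be dropped.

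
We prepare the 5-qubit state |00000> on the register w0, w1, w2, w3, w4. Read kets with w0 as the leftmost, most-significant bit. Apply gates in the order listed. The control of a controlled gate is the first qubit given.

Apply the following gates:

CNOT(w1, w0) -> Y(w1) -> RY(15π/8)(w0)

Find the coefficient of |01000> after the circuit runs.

|01000> carries amplitude -I*cos(pi/16) in the final state.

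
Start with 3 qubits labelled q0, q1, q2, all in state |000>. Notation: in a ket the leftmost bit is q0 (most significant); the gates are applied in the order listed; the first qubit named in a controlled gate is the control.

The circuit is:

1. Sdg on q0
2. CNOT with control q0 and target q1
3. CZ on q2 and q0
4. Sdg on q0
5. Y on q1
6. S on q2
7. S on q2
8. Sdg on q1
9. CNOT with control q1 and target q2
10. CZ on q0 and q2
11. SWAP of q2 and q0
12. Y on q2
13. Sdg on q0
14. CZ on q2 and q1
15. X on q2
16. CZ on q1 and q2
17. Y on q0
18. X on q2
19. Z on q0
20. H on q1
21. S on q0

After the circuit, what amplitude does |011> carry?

The final state's coefficient on |011> equals -sqrt(2)*I/2.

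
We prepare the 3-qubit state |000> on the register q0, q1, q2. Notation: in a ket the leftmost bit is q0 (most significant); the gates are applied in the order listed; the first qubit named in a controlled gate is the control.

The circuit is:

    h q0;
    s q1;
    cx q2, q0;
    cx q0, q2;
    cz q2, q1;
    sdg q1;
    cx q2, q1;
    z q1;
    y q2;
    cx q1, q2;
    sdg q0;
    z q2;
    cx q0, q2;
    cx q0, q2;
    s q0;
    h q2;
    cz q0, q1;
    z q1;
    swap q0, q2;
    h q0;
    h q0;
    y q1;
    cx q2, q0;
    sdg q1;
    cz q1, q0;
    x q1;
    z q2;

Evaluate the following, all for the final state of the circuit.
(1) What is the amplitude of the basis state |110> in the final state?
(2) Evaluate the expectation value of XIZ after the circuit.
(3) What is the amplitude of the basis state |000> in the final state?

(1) |110> carries amplitude 0 in the final state. Key observation: the block from step 20 through step 21 cancels to the identity and can be dropped.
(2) The observable XIZ averages to 1.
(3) The final state's coefficient on |000> equals -I/2.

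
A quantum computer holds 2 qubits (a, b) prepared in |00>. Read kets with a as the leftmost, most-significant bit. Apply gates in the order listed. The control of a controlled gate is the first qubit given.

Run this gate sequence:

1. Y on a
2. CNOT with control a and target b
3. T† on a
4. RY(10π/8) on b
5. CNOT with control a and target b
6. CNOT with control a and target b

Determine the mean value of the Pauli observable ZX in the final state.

The observable ZX averages to -sqrt(2)/2.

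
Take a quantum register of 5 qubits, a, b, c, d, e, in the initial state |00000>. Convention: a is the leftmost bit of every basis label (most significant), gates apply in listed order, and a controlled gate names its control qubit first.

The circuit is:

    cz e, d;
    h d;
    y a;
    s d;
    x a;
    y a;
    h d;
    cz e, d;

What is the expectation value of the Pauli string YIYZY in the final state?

The observable YIYZY averages to 0.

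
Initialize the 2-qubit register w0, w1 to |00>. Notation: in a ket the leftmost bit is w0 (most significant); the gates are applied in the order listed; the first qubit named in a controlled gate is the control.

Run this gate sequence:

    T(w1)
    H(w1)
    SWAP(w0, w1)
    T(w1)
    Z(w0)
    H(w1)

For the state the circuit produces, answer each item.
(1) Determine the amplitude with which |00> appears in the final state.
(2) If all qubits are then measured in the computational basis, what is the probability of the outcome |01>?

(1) |00> carries amplitude 1/2 in the final state.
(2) Outcome |01> occurs with probability 1/4.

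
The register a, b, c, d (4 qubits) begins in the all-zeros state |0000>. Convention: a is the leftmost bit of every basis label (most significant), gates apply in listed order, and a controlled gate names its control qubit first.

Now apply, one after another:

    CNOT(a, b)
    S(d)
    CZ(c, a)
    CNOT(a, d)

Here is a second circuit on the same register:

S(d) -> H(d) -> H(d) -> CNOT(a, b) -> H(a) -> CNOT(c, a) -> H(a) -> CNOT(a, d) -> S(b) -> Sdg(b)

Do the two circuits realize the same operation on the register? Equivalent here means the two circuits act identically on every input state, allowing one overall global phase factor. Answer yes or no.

Yes — the two circuits implement the same unitary up to a global phase.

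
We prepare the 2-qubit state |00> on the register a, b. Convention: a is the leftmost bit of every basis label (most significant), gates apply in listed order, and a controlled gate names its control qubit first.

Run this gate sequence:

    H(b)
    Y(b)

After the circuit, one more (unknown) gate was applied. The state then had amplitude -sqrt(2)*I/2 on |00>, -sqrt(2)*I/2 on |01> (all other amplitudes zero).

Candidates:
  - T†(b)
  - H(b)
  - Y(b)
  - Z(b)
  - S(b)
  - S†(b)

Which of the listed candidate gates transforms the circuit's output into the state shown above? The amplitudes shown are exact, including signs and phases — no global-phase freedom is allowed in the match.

It was Z(b) that produced the state shown.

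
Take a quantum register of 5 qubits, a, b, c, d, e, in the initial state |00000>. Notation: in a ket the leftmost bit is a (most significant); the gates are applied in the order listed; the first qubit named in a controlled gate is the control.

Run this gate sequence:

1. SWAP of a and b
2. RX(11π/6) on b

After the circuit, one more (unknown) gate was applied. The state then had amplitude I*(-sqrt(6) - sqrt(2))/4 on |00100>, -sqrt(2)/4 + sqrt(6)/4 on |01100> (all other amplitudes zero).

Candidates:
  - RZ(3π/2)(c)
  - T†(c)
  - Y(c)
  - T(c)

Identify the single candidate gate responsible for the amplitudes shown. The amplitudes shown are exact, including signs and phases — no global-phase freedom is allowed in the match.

The applied gate was Y(c).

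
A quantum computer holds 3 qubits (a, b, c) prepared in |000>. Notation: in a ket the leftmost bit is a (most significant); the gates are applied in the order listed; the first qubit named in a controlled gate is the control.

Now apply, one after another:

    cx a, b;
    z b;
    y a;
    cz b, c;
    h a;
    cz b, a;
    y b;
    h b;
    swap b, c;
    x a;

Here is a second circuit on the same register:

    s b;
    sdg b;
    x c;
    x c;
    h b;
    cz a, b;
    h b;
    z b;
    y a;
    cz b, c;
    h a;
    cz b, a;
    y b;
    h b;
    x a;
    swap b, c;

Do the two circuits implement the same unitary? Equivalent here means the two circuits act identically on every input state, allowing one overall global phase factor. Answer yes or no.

Yes: on every input state the two circuits agree up to one overall phase factor.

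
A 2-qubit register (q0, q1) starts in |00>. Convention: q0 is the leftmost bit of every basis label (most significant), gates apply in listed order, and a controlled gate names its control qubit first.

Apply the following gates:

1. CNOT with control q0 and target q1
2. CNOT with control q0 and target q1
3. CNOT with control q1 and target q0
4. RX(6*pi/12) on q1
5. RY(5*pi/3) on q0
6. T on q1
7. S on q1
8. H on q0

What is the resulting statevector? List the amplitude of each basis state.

After the circuit, the state carries amplitude 1/4 - sqrt(3)/4 on |00>, -sqrt(3)*exp(I*pi/4)/4 + exp(I*pi/4)/4 on |01>, -sqrt(3)/4 - 1/4 on |10>, (-sqrt(3) - 1)*exp(I*pi/4)/4 on |11>. Key observation: gates 1-2 undo each other exactly, leaving only the rest of the circuit to track.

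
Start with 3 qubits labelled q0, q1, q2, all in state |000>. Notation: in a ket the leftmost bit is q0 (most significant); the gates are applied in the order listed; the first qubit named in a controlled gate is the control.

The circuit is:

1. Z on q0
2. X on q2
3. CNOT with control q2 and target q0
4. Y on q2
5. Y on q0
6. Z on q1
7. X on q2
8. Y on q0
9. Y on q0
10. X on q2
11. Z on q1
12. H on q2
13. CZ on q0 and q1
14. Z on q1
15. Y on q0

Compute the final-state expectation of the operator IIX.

In the final state, IIX has expectation 1. Key observation: the block from step 6 through step 11 cancels to the identity and can be dropped.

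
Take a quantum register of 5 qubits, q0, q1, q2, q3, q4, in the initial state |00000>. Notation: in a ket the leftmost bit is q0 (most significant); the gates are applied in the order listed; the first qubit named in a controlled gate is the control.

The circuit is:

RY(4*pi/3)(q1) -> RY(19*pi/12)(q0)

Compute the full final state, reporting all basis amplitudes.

After the circuit, the state carries amplitude sqrt(6 - 3*sqrt(2))/8 + sqrt(sqrt(2) + 2)/8 on |00000>, -sqrt(3*sqrt(2) + 6)/8 - 3*sqrt(2 - sqrt(2))/8 on |01000>, -sqrt(3*sqrt(2) + 6)/8 + sqrt(2 - sqrt(2))/8 on |10000>, -sqrt(6 - 3*sqrt(2))/8 + 3*sqrt(sqrt(2) + 2)/8 on |11000>, and 0 on every other basis state.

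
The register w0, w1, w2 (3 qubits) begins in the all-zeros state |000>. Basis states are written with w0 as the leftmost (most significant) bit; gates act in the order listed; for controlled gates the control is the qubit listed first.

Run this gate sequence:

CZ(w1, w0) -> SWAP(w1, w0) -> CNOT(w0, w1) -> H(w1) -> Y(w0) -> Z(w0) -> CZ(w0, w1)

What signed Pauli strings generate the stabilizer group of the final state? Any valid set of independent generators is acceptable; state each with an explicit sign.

One valid set of independent stabilizer generators is -IXI, -ZII, +IIZ (any independent generating set of the same group is equally correct).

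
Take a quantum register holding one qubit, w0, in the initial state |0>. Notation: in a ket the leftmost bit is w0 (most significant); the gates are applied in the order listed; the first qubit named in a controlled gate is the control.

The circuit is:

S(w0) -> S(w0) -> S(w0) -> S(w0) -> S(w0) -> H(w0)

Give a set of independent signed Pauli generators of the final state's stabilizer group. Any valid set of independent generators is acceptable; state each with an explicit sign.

The final state is stabilized by the group generated by +X; other independent generating sets are equally valid. Key observation: the block from step 1 through step 4 cancels to the identity and can be dropped.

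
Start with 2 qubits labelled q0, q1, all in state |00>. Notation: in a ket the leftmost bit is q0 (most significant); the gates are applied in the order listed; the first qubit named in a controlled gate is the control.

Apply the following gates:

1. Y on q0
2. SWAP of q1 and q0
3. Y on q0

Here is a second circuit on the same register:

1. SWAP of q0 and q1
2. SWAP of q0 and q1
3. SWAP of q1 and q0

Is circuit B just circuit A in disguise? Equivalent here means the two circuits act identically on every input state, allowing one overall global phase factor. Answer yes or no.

No, they are not equivalent — no single phase factor reconciles the two unitaries.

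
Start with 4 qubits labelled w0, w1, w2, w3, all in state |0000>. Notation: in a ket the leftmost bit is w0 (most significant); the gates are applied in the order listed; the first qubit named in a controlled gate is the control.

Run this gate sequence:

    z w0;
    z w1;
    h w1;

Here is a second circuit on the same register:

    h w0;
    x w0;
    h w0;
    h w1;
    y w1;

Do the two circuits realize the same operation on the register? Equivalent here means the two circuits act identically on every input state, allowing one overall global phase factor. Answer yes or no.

No: there is an input state on which the two circuits produce genuinely different outputs (not merely differing by a phase).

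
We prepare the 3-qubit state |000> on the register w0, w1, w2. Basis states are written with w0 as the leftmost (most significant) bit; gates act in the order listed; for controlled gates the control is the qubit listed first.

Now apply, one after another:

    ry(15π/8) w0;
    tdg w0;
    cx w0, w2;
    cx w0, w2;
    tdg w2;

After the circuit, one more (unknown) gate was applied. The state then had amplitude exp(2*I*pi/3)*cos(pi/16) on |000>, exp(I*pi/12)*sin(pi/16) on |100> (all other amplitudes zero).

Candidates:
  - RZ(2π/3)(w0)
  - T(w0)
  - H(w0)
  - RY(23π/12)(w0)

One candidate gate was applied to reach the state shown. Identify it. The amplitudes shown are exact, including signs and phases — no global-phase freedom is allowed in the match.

The unique candidate consistent with the amplitudes is RZ(2π/3)(w0). Key observation: gates 3-4 undo each other exactly, leaving only the rest of the circuit to track.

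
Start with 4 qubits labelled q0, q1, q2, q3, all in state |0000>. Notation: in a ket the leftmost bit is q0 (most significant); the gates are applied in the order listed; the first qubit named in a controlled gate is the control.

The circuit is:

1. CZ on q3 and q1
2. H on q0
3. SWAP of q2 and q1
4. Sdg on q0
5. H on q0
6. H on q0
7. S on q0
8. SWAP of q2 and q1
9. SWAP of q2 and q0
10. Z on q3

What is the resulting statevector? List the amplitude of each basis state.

After the circuit, the state carries amplitude sqrt(2)/2 on |0000>, sqrt(2)/2 on |0010>, and 0 on every other basis state.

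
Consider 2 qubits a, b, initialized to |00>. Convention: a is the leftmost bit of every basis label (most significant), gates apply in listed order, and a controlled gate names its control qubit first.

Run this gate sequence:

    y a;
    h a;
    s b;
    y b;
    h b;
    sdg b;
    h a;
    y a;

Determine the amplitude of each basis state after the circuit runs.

After the circuit, the state carries amplitude sqrt(2)*I/2 on |00>, -sqrt(2)/2 on |01>, 0 on |10>, 0 on |11>.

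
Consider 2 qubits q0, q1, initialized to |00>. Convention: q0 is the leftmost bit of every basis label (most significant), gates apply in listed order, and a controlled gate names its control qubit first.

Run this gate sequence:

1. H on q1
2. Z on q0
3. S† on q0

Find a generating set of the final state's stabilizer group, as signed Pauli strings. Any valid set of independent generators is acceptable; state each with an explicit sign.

The final state is stabilized by the group generated by +IX, +ZI; other independent generating sets are equally valid.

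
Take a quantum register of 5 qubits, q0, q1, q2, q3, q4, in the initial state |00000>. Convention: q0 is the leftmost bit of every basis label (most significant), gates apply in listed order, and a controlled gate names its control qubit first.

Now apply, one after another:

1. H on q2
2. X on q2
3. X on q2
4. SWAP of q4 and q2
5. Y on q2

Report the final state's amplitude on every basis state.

The final amplitudes are sqrt(2)*I/2 on |00100>, sqrt(2)*I/2 on |00101>, and 0 on every other basis state. Key observation: steps 2-3 multiply out to the identity, so the circuit reduces to the remaining gates.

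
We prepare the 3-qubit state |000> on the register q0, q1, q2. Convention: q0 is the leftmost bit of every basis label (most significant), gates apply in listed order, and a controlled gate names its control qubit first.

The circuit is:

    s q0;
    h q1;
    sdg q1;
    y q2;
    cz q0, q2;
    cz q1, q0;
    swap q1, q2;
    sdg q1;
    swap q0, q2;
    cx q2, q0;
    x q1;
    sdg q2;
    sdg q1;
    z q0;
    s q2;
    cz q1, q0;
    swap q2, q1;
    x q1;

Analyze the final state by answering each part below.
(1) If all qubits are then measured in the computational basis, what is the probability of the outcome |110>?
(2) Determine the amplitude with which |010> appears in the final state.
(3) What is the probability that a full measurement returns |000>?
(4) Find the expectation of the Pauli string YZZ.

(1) Outcome |110> occurs with probability 1/2.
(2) The amplitude on |010> is sqrt(2)/2.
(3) The probability of measuring |000> is 0.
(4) The observable YZZ averages to -1.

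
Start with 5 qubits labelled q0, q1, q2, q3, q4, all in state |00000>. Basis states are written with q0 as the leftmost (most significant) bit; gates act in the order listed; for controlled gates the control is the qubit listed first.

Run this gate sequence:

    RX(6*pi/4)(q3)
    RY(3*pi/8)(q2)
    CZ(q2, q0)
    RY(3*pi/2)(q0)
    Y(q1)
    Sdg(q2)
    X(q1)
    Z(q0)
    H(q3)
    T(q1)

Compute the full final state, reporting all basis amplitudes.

The resulting statevector has amplitude -sqrt(2)*(1 - I)*cos(3*pi/16)/4 on |00000>, sqrt(2)*(1 + I)*cos(3*pi/16)/4 on |00010>, sqrt(2)*(1 + I)*sin(3*pi/16)/4 on |00100>, sqrt(2)*(1 - I)*sin(3*pi/16)/4 on |00110>, -sqrt(2)*(1 - I)*cos(3*pi/16)/4 on |10000>, sqrt(2)*(1 + I)*cos(3*pi/16)/4 on |10010>, sqrt(2)*(1 + I)*sin(3*pi/16)/4 on |10100>, sqrt(2)*(1 - I)*sin(3*pi/16)/4 on |10110>, and 0 on every other basis state.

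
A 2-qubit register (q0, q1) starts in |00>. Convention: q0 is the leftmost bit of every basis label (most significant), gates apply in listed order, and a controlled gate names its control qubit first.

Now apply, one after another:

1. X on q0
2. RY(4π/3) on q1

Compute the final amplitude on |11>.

The final state's coefficient on |11> equals sqrt(3)/2.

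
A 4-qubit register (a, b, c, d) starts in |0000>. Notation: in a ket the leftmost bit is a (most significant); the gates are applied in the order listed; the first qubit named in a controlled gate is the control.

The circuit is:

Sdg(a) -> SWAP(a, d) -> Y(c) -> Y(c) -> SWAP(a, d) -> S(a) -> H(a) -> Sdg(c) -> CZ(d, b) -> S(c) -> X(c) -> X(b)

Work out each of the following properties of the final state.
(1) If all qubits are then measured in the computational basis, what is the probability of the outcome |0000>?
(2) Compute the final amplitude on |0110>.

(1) A full measurement returns |0000> with probability 0.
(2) |0110> carries amplitude sqrt(2)/2 in the final state.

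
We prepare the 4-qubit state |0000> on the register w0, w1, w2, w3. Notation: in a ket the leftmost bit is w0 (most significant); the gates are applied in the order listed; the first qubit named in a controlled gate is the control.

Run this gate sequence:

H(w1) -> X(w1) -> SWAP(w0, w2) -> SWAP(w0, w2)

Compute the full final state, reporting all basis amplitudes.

The final amplitudes are sqrt(2)/2 on |0000>, sqrt(2)/2 on |0100>, and 0 on every other basis state. Key observation: the block from step 3 through step 4 cancels to the identity and can be dropped.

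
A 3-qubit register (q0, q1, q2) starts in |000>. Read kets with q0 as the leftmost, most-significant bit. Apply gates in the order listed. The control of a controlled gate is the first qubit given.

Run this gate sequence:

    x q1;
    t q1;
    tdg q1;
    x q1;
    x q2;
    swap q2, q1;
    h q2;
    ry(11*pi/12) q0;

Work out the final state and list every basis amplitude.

The resulting statevector has amplitude 0 on |000>, 0 on |001>, -sqrt(12 - 6*sqrt(2))/8 + sqrt(2*sqrt(2) + 4)/8 on |010>, -sqrt(12 - 6*sqrt(2))/8 + sqrt(2*sqrt(2) + 4)/8 on |011>, 0 on |100>, 0 on |101>, sqrt(4 - 2*sqrt(2))/8 + sqrt(6*sqrt(2) + 12)/8 on |110>, sqrt(4 - 2*sqrt(2))/8 + sqrt(6*sqrt(2) + 12)/8 on |111>. Key observation: steps 1-4 multiply out to the identity, so the circuit reduces to the remaining gates.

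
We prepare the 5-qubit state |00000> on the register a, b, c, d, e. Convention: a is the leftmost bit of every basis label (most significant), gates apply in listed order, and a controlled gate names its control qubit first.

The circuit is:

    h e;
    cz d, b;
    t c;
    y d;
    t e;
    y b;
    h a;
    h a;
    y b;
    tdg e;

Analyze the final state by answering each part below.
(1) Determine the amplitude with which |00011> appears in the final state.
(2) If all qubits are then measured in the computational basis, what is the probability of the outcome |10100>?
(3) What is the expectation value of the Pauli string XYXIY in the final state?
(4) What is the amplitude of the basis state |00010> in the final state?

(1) The final state's coefficient on |00011> equals sqrt(2)*I/2. Key observation: the block from step 5 through step 10 cancels to the identity and can be dropped.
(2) The probability of measuring |10100> is 0.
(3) The expectation value of XYXIY is 0.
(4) |00010> carries amplitude sqrt(2)*I/2 in the final state.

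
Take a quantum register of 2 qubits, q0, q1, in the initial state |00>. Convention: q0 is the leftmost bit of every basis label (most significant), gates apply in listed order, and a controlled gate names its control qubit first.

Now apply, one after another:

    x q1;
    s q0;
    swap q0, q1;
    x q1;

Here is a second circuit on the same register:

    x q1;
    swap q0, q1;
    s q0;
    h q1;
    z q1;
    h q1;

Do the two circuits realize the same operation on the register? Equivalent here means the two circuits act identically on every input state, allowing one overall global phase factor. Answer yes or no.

No — the two circuits implement different unitaries, even allowing a global phase.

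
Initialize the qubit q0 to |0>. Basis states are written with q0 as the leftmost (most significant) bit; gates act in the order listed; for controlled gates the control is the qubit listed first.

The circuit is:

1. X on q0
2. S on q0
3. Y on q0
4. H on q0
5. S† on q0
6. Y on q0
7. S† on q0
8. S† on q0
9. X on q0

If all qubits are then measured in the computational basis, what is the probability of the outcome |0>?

The probability of measuring |0> is 1/2.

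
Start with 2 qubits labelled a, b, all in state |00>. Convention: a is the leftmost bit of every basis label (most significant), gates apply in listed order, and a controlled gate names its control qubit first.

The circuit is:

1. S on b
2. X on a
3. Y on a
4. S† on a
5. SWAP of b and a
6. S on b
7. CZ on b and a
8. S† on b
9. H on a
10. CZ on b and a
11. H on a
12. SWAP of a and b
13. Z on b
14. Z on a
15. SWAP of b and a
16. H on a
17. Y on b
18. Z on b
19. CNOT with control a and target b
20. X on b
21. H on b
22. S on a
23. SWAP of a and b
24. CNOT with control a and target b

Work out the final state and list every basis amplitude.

The final amplitudes are -1/2 on |00>, -I/2 on |01>, I/2 on |10>, -1/2 on |11>.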